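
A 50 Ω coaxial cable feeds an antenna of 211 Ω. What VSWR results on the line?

Γ = (211 − 50)/(211 + 50) = 0.617
VSWR = (1 + 0.617)/(1 − 0.617)

VSWR ≈ 4.22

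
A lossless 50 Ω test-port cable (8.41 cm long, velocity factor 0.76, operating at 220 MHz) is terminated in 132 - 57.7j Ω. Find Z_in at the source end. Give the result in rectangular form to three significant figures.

Z_in ≈ 35.5 − j49.9 Ω

λ = v/f = 0.76·c / 220 MHz = 1.04 m
βl = 2π·l/λ = 2π × 0.0811 = 29.2°
tan(βl) = tan(29.2°) = 0.559
Z_in = Z_0·(Z_L + jZ_0·tanβl)/(Z_0 + jZ_L·tanβl)
     = 50·(132 − j29.7)/(82.3 + j73.8)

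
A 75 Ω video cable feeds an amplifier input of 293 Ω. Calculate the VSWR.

For a purely resistive load, VSWR = R_L/Z_0 or Z_0/R_L (whichever > 1) = 293/75

VSWR ≈ 3.91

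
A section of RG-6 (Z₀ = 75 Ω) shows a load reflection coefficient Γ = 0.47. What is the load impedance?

Z_L ≈ 208 Ω

Z_L = Z_0·(1 + Γ)/(1 − Γ) = 75·(1.47)/(0.53)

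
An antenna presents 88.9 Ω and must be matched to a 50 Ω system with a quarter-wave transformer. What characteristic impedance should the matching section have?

Z_qwt ≈ 66.7 Ω

Z_qwt = √(Z_0·R_L) = √(50 × 88.9) = √4445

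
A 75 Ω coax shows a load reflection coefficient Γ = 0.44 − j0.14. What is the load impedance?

Z_L ≈ 177 − j63 Ω

Z_L = Z_0·(1 + Γ)/(1 − Γ) = 75·(1.44 − j0.14)/(0.56 + j0.14)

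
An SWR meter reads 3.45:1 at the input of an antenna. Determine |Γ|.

|Γ| ≈ 0.551

|Γ| = (S − 1)/(S + 1) = (3.45 − 1)/(3.45 + 1) = 2.45/4.45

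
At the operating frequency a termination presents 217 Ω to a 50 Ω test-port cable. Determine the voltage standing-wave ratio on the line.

Γ = (217 − 50)/(217 + 50) = 0.625
VSWR = (1 + 0.625)/(1 − 0.625)

VSWR ≈ 4.34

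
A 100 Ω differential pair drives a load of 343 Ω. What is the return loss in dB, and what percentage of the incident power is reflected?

Γ = (343 − 100)/(343 + 100) = 0.549
RL = −20·log₁₀(0.549) = 5.22 dB
P_refl/P_inc = |Γ|² = 0.301

RL ≈ 5.22 dB; 30.1% of incident power reflected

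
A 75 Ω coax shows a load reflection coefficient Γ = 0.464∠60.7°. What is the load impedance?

Z_L = Z_0·(1 + Γ)/(1 − Γ) = 75·(1.23 + j0.405)/(0.773 − j0.405)

Z_L ≈ 77.3 + j79.7 Ω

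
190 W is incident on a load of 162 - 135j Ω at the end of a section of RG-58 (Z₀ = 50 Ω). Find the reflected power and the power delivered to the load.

P_reflected ≈ 92.5 W; P_delivered ≈ 97.5 W

|Γ| = |(112 − j135)/(212 − j135)| = 0.698
|Γ|² = 0.487
P_refl = |Γ|²·P_inc = 92.5 W, P_del = (1 − |Γ|²)·P_inc = 97.5 W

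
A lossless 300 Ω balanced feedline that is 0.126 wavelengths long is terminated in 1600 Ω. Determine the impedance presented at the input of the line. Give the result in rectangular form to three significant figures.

βl = 2π × 0.126 = 45.4°
tan(βl) = tan(45.4°) = 1.01
Z_in = Z_0·(Z_L + jZ_0·tanβl)/(Z_0 + jZ_L·tanβl)
     = 300·(1600 + j304)/(300 + j1620)

Z_in ≈ 107 − j276 Ω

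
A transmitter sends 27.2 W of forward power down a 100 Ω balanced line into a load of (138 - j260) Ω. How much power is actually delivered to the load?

P_delivered ≈ 12.1 W

|Γ| = |(38 − j260)/(238 − j260)| = 0.745
|Γ|² = 0.556
P_refl = |Γ|²·P_inc = 15.1 W, P_del = (1 − |Γ|²)·P_inc = 12.1 W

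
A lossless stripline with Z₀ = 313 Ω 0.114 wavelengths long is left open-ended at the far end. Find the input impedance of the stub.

βl = 2π × 0.114 = 41°
tan(βl) = 0.871
For an open-ended stub, Z_in = −jZ_0·cot(βl) = −jZ_0/tan(βl)

Z_in ≈ −j360 Ω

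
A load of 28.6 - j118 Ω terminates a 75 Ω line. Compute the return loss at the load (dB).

RL ≈ 1.86 dB

Γ = (-46.4 − j118)/(103.6 − j118), |Γ| = 0.807
RL = −20·log₁₀|Γ| = −20·log₁₀(0.807)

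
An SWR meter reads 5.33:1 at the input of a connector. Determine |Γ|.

|Γ| = (S − 1)/(S + 1) = (5.33 − 1)/(5.33 + 1) = 4.33/6.33

|Γ| ≈ 0.684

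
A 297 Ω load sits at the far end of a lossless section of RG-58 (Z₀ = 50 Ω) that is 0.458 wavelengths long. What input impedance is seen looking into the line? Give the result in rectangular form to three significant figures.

Z_in ≈ 89.1 + j130 Ω

βl = 2π × 0.458 = 165°
tan(βl) = tan(165°) = -0.27
Z_in = Z_0·(Z_L + jZ_0·tanβl)/(Z_0 + jZ_L·tanβl)
     = 50·(297 − j13.5)/(50 − j80.2)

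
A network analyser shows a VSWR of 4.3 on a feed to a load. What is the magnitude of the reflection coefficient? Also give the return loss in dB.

|Γ| ≈ 0.623; return loss ≈ 4.12 dB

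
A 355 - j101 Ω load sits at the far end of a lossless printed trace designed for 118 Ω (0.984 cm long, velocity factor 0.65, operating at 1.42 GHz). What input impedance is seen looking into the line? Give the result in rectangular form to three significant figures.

λ = v/f = 0.65·c / 1.42 GHz = 0.137 m
βl = 2π·l/λ = 2π × 0.0717 = 25.8°
tan(βl) = tan(25.8°) = 0.483
Z_in = Z_0·(Z_L + jZ_0·tanβl)/(Z_0 + jZ_L·tanβl)
     = 118·(355 − j44)/(167 + j172)

Z_in ≈ 106 − j141 Ω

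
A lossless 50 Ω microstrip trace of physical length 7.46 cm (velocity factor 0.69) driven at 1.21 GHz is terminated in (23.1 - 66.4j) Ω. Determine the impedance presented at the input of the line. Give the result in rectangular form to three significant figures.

Z_in ≈ 119 − j147 Ω

λ = v/f = 0.69·c / 1.21 GHz = 0.171 m
βl = 2π·l/λ = 2π × 0.436 = 157°
tan(βl) = tan(157°) = -0.425
Z_in = Z_0·(Z_L + jZ_0·tanβl)/(Z_0 + jZ_L·tanβl)
     = 50·(23.1 − j87.6)/(21.8 − j9.81)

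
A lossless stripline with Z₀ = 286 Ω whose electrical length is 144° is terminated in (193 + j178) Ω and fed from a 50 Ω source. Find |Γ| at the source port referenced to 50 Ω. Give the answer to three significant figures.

tan(βl) = -0.727
Z_in = Z_0·(Z_L + jZ_0·tanβl)/(Z_0 + jZ_L·tanβl) = 126 + j21.9 Ω
Γ_s = (Z_in − Z_s)/(Z_in + Z_s) = (75.5 + j21.9)/(176 + j21.9), |Γ_s| = 0.445

|Γ| ≈ 0.445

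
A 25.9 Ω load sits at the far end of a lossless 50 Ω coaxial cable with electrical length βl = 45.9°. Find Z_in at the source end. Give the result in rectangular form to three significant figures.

tan(βl) = tan(45.9°) = 1.03
Z_in = Z_0·(Z_L + jZ_0·tanβl)/(Z_0 + jZ_L·tanβl)
     = 50·(25.9 + j51.6)/(50 + j26.7)

Z_in ≈ 41.6 + j29.4 Ω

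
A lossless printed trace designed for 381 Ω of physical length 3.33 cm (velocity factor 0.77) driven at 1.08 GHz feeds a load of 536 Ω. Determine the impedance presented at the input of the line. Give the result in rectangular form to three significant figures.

λ = v/f = 0.77·c / 1.08 GHz = 0.214 m
βl = 2π·l/λ = 2π × 0.156 = 56°
tan(βl) = tan(56°) = 1.49
Z_in = Z_0·(Z_L + jZ_0·tanβl)/(Z_0 + jZ_L·tanβl)
     = 381·(536 + j566)/(381 + j796)

Z_in ≈ 320 − j103 Ω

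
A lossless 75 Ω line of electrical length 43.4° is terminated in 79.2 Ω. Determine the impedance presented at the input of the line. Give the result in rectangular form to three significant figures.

tan(βl) = tan(43.4°) = 0.946
Z_in = Z_0·(Z_L + jZ_0·tanβl)/(Z_0 + jZ_L·tanβl)
     = 75·(79.2 + j70.9)/(75 + j74.9)

Z_in ≈ 75.1 − j4.09 Ω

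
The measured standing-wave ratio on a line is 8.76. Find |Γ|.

|Γ| = (S − 1)/(S + 1) = (8.76 − 1)/(8.76 + 1) = 7.76/9.76

|Γ| ≈ 0.795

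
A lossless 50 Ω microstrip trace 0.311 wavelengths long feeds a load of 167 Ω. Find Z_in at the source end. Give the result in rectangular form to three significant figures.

Z_in ≈ 17.2 + j18.1 Ω

βl = 2π × 0.311 = 112°
tan(βl) = tan(112°) = -2.48
Z_in = Z_0·(Z_L + jZ_0·tanβl)/(Z_0 + jZ_L·tanβl)
     = 50·(167 − j124)/(50 − j414)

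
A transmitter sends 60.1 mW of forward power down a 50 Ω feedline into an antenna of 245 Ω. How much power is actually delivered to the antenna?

P_delivered ≈ 33.8 mW

Γ = (245 − 50)/(245 + 50) = 0.661
|Γ|² = 0.437
P_refl = |Γ|²·P_inc = 26.3 mW, P_del = (1 − |Γ|²)·P_inc = 33.8 mW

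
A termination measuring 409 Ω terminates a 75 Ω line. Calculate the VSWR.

VSWR ≈ 5.45

For a purely resistive load, VSWR = R_L/Z_0 or Z_0/R_L (whichever > 1) = 409/75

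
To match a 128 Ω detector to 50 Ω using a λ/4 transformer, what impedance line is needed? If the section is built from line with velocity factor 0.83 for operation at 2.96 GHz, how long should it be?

Z_qwt ≈ 80 Ω; length ≈ 2.1 cm

Z_qwt = √(Z_0·R_L) = √(50 × 128) = √6400
λ = 0.83·c/f = 0.0841 m, so l = λ/4 = 0.021 m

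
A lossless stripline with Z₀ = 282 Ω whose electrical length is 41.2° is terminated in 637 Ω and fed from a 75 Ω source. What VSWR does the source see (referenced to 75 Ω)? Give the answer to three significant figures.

tan(βl) = 0.875
Z_in = Z_0·(Z_L + jZ_0·tanβl)/(Z_0 + jZ_L·tanβl) = 229 − j206 Ω
Γ_s = (Z_in − Z_s)/(Z_in + Z_s) = (154 − j206)/(304 − j206), |Γ_s| = 0.701
VSWR = (1 + |Γ_s|)/(1 − |Γ_s|)

VSWR ≈ 5.68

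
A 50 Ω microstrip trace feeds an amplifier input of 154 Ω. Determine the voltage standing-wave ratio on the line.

Γ = (154 − 50)/(154 + 50) = 0.51
VSWR = (1 + 0.51)/(1 − 0.51)

VSWR ≈ 3.08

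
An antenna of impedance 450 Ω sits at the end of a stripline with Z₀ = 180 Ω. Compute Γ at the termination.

Γ = 0.429

Γ = (Z_L − Z_0)/(Z_L + Z_0) = (450 − 180)/(450 + 180) = 270/630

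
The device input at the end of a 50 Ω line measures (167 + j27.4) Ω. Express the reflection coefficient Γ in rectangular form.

Γ = (Z_L − Z_0)/(Z_L + Z_0) = (117 + j27.4)/(217 + j27.4)

Γ ≈ 0.546 + j0.0573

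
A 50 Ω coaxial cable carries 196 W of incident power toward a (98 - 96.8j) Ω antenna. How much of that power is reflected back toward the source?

|Γ| = |(48 − j96.8)/(148 − j96.8)| = 0.611
|Γ|² = 0.373
P_refl = |Γ|²·P_inc = 73.2 W, P_del = (1 − |Γ|²)·P_inc = 123 W

P_reflected ≈ 73.2 W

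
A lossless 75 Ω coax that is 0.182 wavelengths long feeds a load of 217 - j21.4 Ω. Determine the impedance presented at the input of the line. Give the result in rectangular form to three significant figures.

βl = 2π × 0.182 = 65.5°
tan(βl) = tan(65.5°) = 2.2
Z_in = Z_0·(Z_L + jZ_0·tanβl)/(Z_0 + jZ_L·tanβl)
     = 75·(217 + j143)/(122 + j477)

Z_in ≈ 29.4 − j26.6 Ω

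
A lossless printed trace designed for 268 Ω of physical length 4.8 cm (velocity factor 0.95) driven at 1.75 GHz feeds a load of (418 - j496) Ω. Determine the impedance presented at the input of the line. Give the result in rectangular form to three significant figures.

Z_in ≈ 92.9 + j170 Ω

λ = v/f = 0.95·c / 1.75 GHz = 0.163 m
βl = 2π·l/λ = 2π × 0.295 = 106°
tan(βl) = tan(106°) = -3.46
Z_in = Z_0·(Z_L + jZ_0·tanβl)/(Z_0 + jZ_L·tanβl)
     = 268·(418 − j1420)/(-1450 − j1450)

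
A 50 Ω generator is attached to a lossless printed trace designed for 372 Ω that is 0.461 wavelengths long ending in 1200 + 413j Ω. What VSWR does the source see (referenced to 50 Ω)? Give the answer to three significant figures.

VSWR ≈ 24.2

βl = 2π × 0.461 = 166°
tan(βl) = -0.25
Z_in = Z_0·(Z_L + jZ_0·tanβl)/(Z_0 + jZ_L·tanβl) = 558 + j603 Ω
Γ_s = (Z_in − Z_s)/(Z_in + Z_s) = (508 + j603)/(608 + j603), |Γ_s| = 0.921
VSWR = (1 + |Γ_s|)/(1 − |Γ_s|)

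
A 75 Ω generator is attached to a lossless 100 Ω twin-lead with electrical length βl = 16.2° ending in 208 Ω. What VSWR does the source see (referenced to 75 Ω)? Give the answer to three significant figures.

VSWR ≈ 2.69

tan(βl) = 0.291
Z_in = Z_0·(Z_L + jZ_0·tanβl)/(Z_0 + jZ_L·tanβl) = 165 − j70.8 Ω
Γ_s = (Z_in − Z_s)/(Z_in + Z_s) = (90.2 − j70.8)/(240 − j70.8), |Γ_s| = 0.458
VSWR = (1 + |Γ_s|)/(1 − |Γ_s|)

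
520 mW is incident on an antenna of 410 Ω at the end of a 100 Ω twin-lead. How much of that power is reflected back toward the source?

P_reflected ≈ 192 mW

Γ = (410 − 100)/(410 + 100) = 0.608
|Γ|² = 0.369
P_refl = |Γ|²·P_inc = 192 mW, P_del = (1 − |Γ|²)·P_inc = 328 mW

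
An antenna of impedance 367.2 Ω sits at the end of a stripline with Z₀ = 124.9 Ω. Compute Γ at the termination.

Γ = (Z_L − Z_0)/(Z_L + Z_0) = (367.2 − 124.9)/(367.2 + 124.9) = 242.3/492.1

Γ = 0.492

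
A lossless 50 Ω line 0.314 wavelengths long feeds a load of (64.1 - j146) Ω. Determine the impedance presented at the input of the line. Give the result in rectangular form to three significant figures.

Z_in ≈ 9.62 + j40 Ω

βl = 2π × 0.314 = 113°
tan(βl) = tan(113°) = -2.35
Z_in = Z_0·(Z_L + jZ_0·tanβl)/(Z_0 + jZ_L·tanβl)
     = 50·(64.1 − j264)/(-293 − j151)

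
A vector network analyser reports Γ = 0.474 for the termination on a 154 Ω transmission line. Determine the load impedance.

Z_L = Z_0·(1 + Γ)/(1 − Γ) = 154·(1.47)/(0.526)

Z_L ≈ 432 Ω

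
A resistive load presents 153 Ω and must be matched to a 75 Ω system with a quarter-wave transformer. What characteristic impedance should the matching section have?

Z_qwt = √(Z_0·R_L) = √(75 × 153) = √11480

Z_qwt ≈ 107 Ω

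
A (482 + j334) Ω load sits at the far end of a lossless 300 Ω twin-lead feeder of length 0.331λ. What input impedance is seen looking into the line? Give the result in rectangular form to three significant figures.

Z_in ≈ 118 + j45.1 Ω

βl = 2π × 0.331 = 119°
tan(βl) = tan(119°) = -1.79
Z_in = Z_0·(Z_L + jZ_0·tanβl)/(Z_0 + jZ_L·tanβl)
     = 300·(482 − j204)/(899 − j864)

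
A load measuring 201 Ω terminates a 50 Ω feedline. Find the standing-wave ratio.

VSWR ≈ 4.02

Γ = (201 − 50)/(201 + 50) = 0.602
VSWR = (1 + 0.602)/(1 − 0.602)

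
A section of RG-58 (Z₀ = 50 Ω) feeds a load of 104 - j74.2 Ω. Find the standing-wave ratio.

Γ = (Z_L − Z_0)/(Z_L + Z_0) = (54 − j74.2)/(154 − j74.2)
|Γ| = 91.8/171 = 0.537
VSWR = (1 + |Γ|)/(1 − |Γ|) = 1.54/0.463

VSWR ≈ 3.32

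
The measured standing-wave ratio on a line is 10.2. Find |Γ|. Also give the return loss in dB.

|Γ| ≈ 0.821; return loss ≈ 1.71 dB

|Γ| = (S − 1)/(S + 1) = (10.2 − 1)/(10.2 + 1) = 9.2/11.2
RL = −20·log₁₀|Γ| = −20·log₁₀(0.821)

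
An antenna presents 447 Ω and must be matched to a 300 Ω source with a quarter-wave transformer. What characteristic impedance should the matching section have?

Z_qwt ≈ 366 Ω

Z_qwt = √(Z_0·R_L) = √(300 × 447) = √134100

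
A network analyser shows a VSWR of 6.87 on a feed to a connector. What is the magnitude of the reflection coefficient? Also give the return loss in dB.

|Γ| ≈ 0.746; return loss ≈ 2.55 dB

|Γ| = (S − 1)/(S + 1) = (6.87 − 1)/(6.87 + 1) = 5.87/7.87
RL = −20·log₁₀|Γ| = −20·log₁₀(0.746)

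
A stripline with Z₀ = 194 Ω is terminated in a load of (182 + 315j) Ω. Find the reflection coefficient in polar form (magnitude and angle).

Γ = (Z_L − Z_0)/(Z_L + Z_0) = (-12 + j315)/(376 + j315)
|Γ| = 315/491 = 0.643

Γ ≈ 0.643 ∠ 52.2°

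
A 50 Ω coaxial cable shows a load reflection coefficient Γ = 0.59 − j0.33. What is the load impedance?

Z_L ≈ 98 − j119 Ω

Z_L = Z_0·(1 + Γ)/(1 − Γ) = 50·(1.59 − j0.33)/(0.41 + j0.33)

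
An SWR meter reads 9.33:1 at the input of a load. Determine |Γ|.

|Γ| = (S − 1)/(S + 1) = (9.33 − 1)/(9.33 + 1) = 8.33/10.3

|Γ| ≈ 0.806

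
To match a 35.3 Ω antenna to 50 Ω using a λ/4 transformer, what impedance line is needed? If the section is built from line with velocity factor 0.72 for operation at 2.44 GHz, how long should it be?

Z_qwt = √(Z_0·R_L) = √(50 × 35.3) = √1765
λ = 0.72·c/f = 0.0885 m, so l = λ/4 = 0.0221 m

Z_qwt ≈ 42 Ω; length ≈ 2.21 cm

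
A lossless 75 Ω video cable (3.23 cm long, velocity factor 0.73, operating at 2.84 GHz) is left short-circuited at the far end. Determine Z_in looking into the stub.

Z_in ≈ −j41.9 Ω

λ = v/f = 0.73·c / 2.84 GHz = 0.0771 m
βl = 2π·l/λ = 2π × 0.419 = 151°
tan(βl) = -0.559
For a short-circuited stub, Z_in = jZ_0·tan(βl)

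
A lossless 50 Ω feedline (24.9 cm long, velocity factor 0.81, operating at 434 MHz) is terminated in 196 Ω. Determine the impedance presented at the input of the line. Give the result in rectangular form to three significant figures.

λ = v/f = 0.81·c / 434 MHz = 0.56 m
βl = 2π·l/λ = 2π × 0.445 = 160°
tan(βl) = tan(160°) = -0.362
Z_in = Z_0·(Z_L + jZ_0·tanβl)/(Z_0 + jZ_L·tanβl)
     = 50·(196 − j18.1)/(50 − j71)

Z_in ≈ 73.6 + j86.3 Ω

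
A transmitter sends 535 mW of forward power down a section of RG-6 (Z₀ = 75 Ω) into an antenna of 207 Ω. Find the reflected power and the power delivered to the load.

Γ = (207 − 75)/(207 + 75) = 0.468
|Γ|² = 0.219
P_refl = |Γ|²·P_inc = 117 mW, P_del = (1 − |Γ|²)·P_inc = 418 mW

P_reflected ≈ 117 mW; P_delivered ≈ 418 mW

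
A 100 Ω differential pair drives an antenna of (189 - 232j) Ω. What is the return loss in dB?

RL ≈ 3.47 dB

Γ = (89 − j232)/(289 − j232), |Γ| = 0.67
RL = −20·log₁₀|Γ| = −20·log₁₀(0.67)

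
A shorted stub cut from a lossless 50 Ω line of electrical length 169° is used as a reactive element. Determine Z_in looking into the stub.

Z_in ≈ −j9.72 Ω

tan(βl) = -0.194
For a shorted stub, Z_in = jZ_0·tan(βl)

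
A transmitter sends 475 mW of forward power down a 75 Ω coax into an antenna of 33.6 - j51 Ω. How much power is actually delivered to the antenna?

|Γ| = |(-41.4 − j51)/(108.6 − j51)| = 0.547
|Γ|² = 0.3
P_refl = |Γ|²·P_inc = 142 mW, P_del = (1 − |Γ|²)·P_inc = 333 mW

P_delivered ≈ 333 mW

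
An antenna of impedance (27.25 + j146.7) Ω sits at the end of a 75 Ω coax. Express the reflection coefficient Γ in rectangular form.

Γ ≈ 0.52 + j0.688

Γ = (Z_L − Z_0)/(Z_L + Z_0) = (-47.75 + j146.7)/(102.2 + j146.7)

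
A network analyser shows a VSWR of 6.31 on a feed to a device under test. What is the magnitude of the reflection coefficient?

|Γ| ≈ 0.726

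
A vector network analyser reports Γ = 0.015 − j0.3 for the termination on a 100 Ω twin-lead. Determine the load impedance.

Z_L = Z_0·(1 + Γ)/(1 − Γ) = 100·(1.01 − j0.3)/(0.985 + j0.3)

Z_L ≈ 85.8 − j56.6 Ω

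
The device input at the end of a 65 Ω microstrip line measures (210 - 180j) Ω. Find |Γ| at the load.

|Γ| ≈ 0.703

Γ = (Z_L − Z_0)/(Z_L + Z_0) = (145 − j180)/(275 − j180)
|Γ| = 231/329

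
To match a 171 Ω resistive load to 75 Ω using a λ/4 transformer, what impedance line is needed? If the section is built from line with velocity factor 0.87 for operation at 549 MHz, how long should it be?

Z_qwt ≈ 113 Ω; length ≈ 11.9 cm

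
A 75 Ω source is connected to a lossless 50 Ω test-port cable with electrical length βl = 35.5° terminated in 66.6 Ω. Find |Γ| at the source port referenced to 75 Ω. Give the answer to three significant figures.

tan(βl) = 0.713
Z_in = Z_0·(Z_L + jZ_0·tanβl)/(Z_0 + jZ_L·tanβl) = 52.8 − j14.5 Ω
Γ_s = (Z_in − Z_s)/(Z_in + Z_s) = (-22.2 − j14.5)/(128 − j14.5), |Γ_s| = 0.206

|Γ| ≈ 0.206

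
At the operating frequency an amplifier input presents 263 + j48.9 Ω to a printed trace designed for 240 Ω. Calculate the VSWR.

VSWR ≈ 1.24

Γ = (Z_L − Z_0)/(Z_L + Z_0) = (23 + j48.9)/(503 + j48.9)
|Γ| = 54/505 = 0.107
VSWR = (1 + |Γ|)/(1 − |Γ|) = 1.11/0.893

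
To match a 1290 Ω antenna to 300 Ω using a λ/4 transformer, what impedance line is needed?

Z_qwt ≈ 622 Ω

Z_qwt = √(Z_0·R_L) = √(300 × 1290) = √387000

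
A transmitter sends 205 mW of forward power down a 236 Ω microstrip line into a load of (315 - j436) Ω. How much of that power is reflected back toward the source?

|Γ| = |(79 − j436)/(551 − j436)| = 0.631
|Γ|² = 0.398
P_refl = |Γ|²·P_inc = 81.5 mW, P_del = (1 − |Γ|²)·P_inc = 123 mW

P_reflected ≈ 81.5 mW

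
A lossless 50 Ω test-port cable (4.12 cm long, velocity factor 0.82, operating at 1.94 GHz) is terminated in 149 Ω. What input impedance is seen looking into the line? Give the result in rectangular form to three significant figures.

λ = v/f = 0.82·c / 1.94 GHz = 0.127 m
βl = 2π·l/λ = 2π × 0.325 = 117°
tan(βl) = tan(117°) = -1.97
Z_in = Z_0·(Z_L + jZ_0·tanβl)/(Z_0 + jZ_L·tanβl)
     = 50·(149 − j98.3)/(50 − j293)

Z_in ≈ 20.5 + j21.9 Ω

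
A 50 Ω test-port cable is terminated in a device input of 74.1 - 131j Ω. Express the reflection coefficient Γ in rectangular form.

Γ ≈ 0.619 − j0.402

Γ = (Z_L − Z_0)/(Z_L + Z_0) = (24.1 − j131)/(124.1 − j131)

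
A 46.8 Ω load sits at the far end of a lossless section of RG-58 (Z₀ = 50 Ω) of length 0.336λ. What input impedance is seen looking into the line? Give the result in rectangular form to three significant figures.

βl = 2π × 0.336 = 121°
tan(βl) = tan(121°) = -1.67
Z_in = Z_0·(Z_L + jZ_0·tanβl)/(Z_0 + jZ_L·tanβl)
     = 50·(46.8 − j83.3)/(50 − j78)

Z_in ≈ 51.5 − j3.01 Ω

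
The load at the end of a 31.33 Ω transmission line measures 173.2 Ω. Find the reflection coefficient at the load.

Γ = (Z_L − Z_0)/(Z_L + Z_0) = (173.2 − 31.33)/(173.2 + 31.33) = 141.9/204.5

Γ = 0.694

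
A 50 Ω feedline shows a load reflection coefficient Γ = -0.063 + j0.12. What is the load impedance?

Z_L = Z_0·(1 + Γ)/(1 − Γ) = 50·(0.937 + j0.12)/(1.06 − j0.12)

Z_L ≈ 42.9 + j10.5 Ω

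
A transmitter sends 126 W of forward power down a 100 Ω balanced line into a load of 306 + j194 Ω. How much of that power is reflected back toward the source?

P_reflected ≈ 49.8 W

|Γ| = |(206 + j194)/(406 + j194)| = 0.629
|Γ|² = 0.395
P_refl = |Γ|²·P_inc = 49.8 W, P_del = (1 − |Γ|²)·P_inc = 76.2 W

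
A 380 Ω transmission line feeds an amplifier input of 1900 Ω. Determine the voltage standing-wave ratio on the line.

For a purely resistive load, VSWR = R_L/Z_0 or Z_0/R_L (whichever > 1) = 1900/380

VSWR ≈ 5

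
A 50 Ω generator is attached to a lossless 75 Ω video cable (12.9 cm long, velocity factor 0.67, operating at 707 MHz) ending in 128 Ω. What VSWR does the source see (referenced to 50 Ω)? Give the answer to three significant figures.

VSWR ≈ 2.47

λ = v/f = 0.67·c / 707 MHz = 0.284 m
βl = 2π·l/λ = 2π × 0.454 = 163°
tan(βl) = -0.299
Z_in = Z_0·(Z_L + jZ_0·tanβl)/(Z_0 + jZ_L·tanβl) = 111 + j34 Ω
Γ_s = (Z_in − Z_s)/(Z_in + Z_s) = (60.6 + j34)/(161 + j34), |Γ_s| = 0.423
VSWR = (1 + |Γ_s|)/(1 − |Γ_s|)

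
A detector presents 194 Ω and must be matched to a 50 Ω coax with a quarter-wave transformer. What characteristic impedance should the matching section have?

Z_qwt = √(Z_0·R_L) = √(50 × 194) = √9700

Z_qwt ≈ 98.5 Ω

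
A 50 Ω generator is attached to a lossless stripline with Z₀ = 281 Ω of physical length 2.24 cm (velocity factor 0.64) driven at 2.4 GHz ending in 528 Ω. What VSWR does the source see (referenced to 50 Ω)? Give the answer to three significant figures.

λ = v/f = 0.64·c / 2.4 GHz = 0.08 m
βl = 2π·l/λ = 2π × 0.28 = 101°
tan(βl) = -5.24
Z_in = Z_0·(Z_L + jZ_0·tanβl)/(Z_0 + jZ_L·tanβl) = 153 + j38 Ω
Γ_s = (Z_in − Z_s)/(Z_in + Z_s) = (103 + j38)/(203 + j38), |Γ_s| = 0.532
VSWR = (1 + |Γ_s|)/(1 − |Γ_s|)

VSWR ≈ 3.28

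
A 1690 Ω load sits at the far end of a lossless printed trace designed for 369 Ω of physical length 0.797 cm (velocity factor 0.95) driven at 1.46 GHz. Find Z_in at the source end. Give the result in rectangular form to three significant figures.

Z_in ≈ 739 − j791 Ω

λ = v/f = 0.95·c / 1.46 GHz = 0.195 m
βl = 2π·l/λ = 2π × 0.0408 = 14.7°
tan(βl) = tan(14.7°) = 0.262
Z_in = Z_0·(Z_L + jZ_0·tanβl)/(Z_0 + jZ_L·tanβl)
     = 369·(1690 + j96.8)/(369 + j443)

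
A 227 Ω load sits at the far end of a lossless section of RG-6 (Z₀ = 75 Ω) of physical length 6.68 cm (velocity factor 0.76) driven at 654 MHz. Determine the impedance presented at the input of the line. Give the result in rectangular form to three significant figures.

λ = v/f = 0.76·c / 654 MHz = 0.349 m
βl = 2π·l/λ = 2π × 0.192 = 69°
tan(βl) = tan(69°) = 2.6
Z_in = Z_0·(Z_L + jZ_0·tanβl)/(Z_0 + jZ_L·tanβl)
     = 75·(227 + j195)/(75 + j591)

Z_in ≈ 28 − j25.3 Ω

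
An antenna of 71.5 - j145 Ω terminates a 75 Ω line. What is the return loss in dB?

Γ = (-3.5 − j145)/(146.5 − j145), |Γ| = 0.704
RL = −20·log₁₀|Γ| = −20·log₁₀(0.704)

RL ≈ 3.05 dB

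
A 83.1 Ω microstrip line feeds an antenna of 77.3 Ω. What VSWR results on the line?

For a purely resistive load, VSWR = R_L/Z_0 or Z_0/R_L (whichever > 1) = 83.1/77.3

VSWR ≈ 1.08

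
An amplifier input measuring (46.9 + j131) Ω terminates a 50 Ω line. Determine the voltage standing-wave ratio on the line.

Γ = (Z_L − Z_0)/(Z_L + Z_0) = (-3.1 + j131)/(96.9 + j131)
|Γ| = 131/163 = 0.804
VSWR = (1 + |Γ|)/(1 − |Γ|) = 1.8/0.196

VSWR ≈ 9.21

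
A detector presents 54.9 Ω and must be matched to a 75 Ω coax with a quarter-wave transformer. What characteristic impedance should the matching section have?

Z_qwt ≈ 64.2 Ω

Z_qwt = √(Z_0·R_L) = √(75 × 54.9) = √4118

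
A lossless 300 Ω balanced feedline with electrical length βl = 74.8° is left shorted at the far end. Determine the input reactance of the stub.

X_in ≈ 1100 Ω (inductive)

tan(βl) = 3.68
For a shorted stub, Z_in = jZ_0·tan(βl)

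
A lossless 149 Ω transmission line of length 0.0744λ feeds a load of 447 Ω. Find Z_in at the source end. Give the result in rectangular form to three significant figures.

βl = 2π × 0.0744 = 26.8°
tan(βl) = tan(26.8°) = 0.505
Z_in = Z_0·(Z_L + jZ_0·tanβl)/(Z_0 + jZ_L·tanβl)
     = 149·(447 + j75.2)/(149 + j226)

Z_in ≈ 170 − j183 Ω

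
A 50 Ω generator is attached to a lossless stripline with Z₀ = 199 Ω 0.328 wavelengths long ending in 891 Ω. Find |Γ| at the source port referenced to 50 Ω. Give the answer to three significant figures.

βl = 2π × 0.328 = 118°
tan(βl) = -1.87
Z_in = Z_0·(Z_L + jZ_0·tanβl)/(Z_0 + jZ_L·tanβl) = 56.3 + j99.5 Ω
Γ_s = (Z_in − Z_s)/(Z_in + Z_s) = (6.3 + j99.5)/(106 + j99.5), |Γ_s| = 0.685

|Γ| ≈ 0.685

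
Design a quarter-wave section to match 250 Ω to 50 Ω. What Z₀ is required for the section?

Z_qwt ≈ 112 Ω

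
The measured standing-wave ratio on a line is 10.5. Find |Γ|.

|Γ| ≈ 0.826

|Γ| = (S − 1)/(S + 1) = (10.5 − 1)/(10.5 + 1) = 9.5/11.5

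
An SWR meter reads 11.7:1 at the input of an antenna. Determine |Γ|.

|Γ| = (S − 1)/(S + 1) = (11.7 − 1)/(11.7 + 1) = 10.7/12.7

|Γ| ≈ 0.843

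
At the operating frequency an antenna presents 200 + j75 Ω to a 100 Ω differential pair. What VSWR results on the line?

VSWR ≈ 2.36

Γ = (Z_L − Z_0)/(Z_L + Z_0) = (100 + j75)/(300 + j75)
|Γ| = 125/309 = 0.404
VSWR = (1 + |Γ|)/(1 − |Γ|) = 1.4/0.596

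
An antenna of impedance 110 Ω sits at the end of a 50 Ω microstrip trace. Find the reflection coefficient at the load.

Γ = 0.375

Γ = (Z_L − Z_0)/(Z_L + Z_0) = (110 − 50)/(110 + 50) = 60/160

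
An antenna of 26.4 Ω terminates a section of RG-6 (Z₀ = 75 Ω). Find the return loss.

RL ≈ 6.39 dB

Γ = (26.4 − 75)/(26.4 + 75) = -0.479
RL = −20·log₁₀|Γ| = −20·log₁₀(0.479)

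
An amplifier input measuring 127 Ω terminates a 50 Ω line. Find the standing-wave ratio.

Γ = (127 − 50)/(127 + 50) = 0.435
VSWR = (1 + 0.435)/(1 − 0.435)

VSWR ≈ 2.54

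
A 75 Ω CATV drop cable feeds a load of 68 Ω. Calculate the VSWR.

VSWR ≈ 1.1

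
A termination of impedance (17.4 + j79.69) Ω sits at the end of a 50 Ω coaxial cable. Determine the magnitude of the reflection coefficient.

|Γ| ≈ 0.825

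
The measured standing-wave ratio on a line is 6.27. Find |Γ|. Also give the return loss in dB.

|Γ| = (S − 1)/(S + 1) = (6.27 − 1)/(6.27 + 1) = 5.27/7.27
RL = −20·log₁₀|Γ| = −20·log₁₀(0.725)

|Γ| ≈ 0.725; return loss ≈ 2.79 dB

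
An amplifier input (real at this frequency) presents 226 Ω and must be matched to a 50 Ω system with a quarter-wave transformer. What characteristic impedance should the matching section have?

Z_qwt ≈ 106 Ω

Z_qwt = √(Z_0·R_L) = √(50 × 226) = √11300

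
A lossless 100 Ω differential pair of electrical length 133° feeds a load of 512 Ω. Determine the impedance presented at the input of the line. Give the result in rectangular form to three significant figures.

tan(βl) = tan(133°) = -1.07
Z_in = Z_0·(Z_L + jZ_0·tanβl)/(Z_0 + jZ_L·tanβl)
     = 100·(512 − j107)/(100 − j549)

Z_in ≈ 35.3 + j86.8 Ω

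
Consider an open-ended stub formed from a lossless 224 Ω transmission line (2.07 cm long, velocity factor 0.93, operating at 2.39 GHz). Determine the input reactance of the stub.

λ = v/f = 0.93·c / 2.39 GHz = 0.117 m
βl = 2π·l/λ = 2π × 0.177 = 63.8°
tan(βl) = 2.04
For an open-ended stub, Z_in = −jZ_0·cot(βl) = −jZ_0/tan(βl)

X_in ≈ -110 Ω (capacitive)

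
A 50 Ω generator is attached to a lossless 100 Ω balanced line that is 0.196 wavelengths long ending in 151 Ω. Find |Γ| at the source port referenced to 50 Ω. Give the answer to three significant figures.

|Γ| ≈ 0.229

βl = 2π × 0.196 = 70.6°
tan(βl) = 2.83
Z_in = Z_0·(Z_L + jZ_0·tanβl)/(Z_0 + jZ_L·tanβl) = 70.6 − j18.8 Ω
Γ_s = (Z_in − Z_s)/(Z_in + Z_s) = (20.6 − j18.8)/(121 − j18.8), |Γ_s| = 0.229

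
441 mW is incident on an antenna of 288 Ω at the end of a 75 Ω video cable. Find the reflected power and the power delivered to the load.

P_reflected ≈ 152 mW; P_delivered ≈ 289 mW

Γ = (288 − 75)/(288 + 75) = 0.587
|Γ|² = 0.344
P_refl = |Γ|²·P_inc = 152 mW, P_del = (1 − |Γ|²)·P_inc = 289 mW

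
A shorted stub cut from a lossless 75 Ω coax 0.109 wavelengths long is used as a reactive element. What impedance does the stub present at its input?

βl = 2π × 0.109 = 39.2°
tan(βl) = 0.817
For a shorted stub, Z_in = jZ_0·tan(βl)

Z_in ≈ +j61.3 Ω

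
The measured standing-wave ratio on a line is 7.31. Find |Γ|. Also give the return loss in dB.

|Γ| ≈ 0.759; return loss ≈ 2.39 dB

|Γ| = (S − 1)/(S + 1) = (7.31 − 1)/(7.31 + 1) = 6.31/8.31
RL = −20·log₁₀|Γ| = −20·log₁₀(0.759)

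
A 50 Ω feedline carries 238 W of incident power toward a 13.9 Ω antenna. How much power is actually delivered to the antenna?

Γ = (13.9 − 50)/(13.9 + 50) = -0.565
|Γ|² = 0.319
P_refl = |Γ|²·P_inc = 76 W, P_del = (1 − |Γ|²)·P_inc = 162 W

P_delivered ≈ 162 W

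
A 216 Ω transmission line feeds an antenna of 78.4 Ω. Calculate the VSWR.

VSWR ≈ 2.76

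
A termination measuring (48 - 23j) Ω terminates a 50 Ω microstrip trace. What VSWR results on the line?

VSWR ≈ 1.6

Γ = (Z_L − Z_0)/(Z_L + Z_0) = (-2 − j23)/(98 − j23)
|Γ| = 23.1/101 = 0.229
VSWR = (1 + |Γ|)/(1 − |Γ|) = 1.23/0.771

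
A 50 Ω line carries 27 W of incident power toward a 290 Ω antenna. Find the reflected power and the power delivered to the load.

Γ = (290 − 50)/(290 + 50) = 0.706
|Γ|² = 0.498
P_refl = |Γ|²·P_inc = 13.5 W, P_del = (1 − |Γ|²)·P_inc = 13.5 W

P_reflected ≈ 13.5 W; P_delivered ≈ 13.5 W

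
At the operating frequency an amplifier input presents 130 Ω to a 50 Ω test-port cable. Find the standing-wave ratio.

Γ = (130 − 50)/(130 + 50) = 0.444
VSWR = (1 + 0.444)/(1 − 0.444)

VSWR ≈ 2.6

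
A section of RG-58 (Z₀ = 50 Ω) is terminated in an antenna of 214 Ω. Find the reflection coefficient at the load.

Γ = (Z_L − Z_0)/(Z_L + Z_0) = (214 − 50)/(214 + 50) = 164/264

Γ = 0.621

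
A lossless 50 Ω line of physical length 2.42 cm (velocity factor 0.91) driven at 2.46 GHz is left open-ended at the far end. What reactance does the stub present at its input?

λ = v/f = 0.91·c / 2.46 GHz = 0.111 m
βl = 2π·l/λ = 2π × 0.218 = 78.5°
tan(βl) = 4.92
For an open-ended stub, Z_in = −jZ_0·cot(βl) = −jZ_0/tan(βl)

X_in ≈ -10.2 Ω (capacitive)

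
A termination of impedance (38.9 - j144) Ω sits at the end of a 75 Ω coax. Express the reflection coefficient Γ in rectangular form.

Γ ≈ 0.493 − j0.641

Γ = (Z_L − Z_0)/(Z_L + Z_0) = (-36.1 − j144)/(113.9 − j144)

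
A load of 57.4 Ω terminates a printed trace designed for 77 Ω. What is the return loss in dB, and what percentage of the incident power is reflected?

Γ = (57.4 − 77)/(57.4 + 77) = -0.146
RL = −20·log₁₀(0.146) = 16.7 dB
P_refl/P_inc = |Γ|² = 0.0213

RL ≈ 16.7 dB; 2.13% of incident power reflected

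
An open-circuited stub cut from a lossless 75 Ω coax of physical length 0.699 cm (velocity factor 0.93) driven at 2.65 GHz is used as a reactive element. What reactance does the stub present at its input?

X_in ≈ -169 Ω (capacitive)

λ = v/f = 0.93·c / 2.65 GHz = 0.105 m
βl = 2π·l/λ = 2π × 0.0664 = 23.9°
tan(βl) = 0.443
For an open-circuited stub, Z_in = −jZ_0·cot(βl) = −jZ_0/tan(βl)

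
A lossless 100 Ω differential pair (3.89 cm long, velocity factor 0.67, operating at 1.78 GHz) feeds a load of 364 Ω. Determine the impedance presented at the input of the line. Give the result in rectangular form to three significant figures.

λ = v/f = 0.67·c / 1.78 GHz = 0.113 m
βl = 2π·l/λ = 2π × 0.344 = 124°
tan(βl) = tan(124°) = -1.48
Z_in = Z_0·(Z_L + jZ_0·tanβl)/(Z_0 + jZ_L·tanβl)
     = 100·(364 − j148)/(100 − j539)

Z_in ≈ 38.7 + j60.3 Ω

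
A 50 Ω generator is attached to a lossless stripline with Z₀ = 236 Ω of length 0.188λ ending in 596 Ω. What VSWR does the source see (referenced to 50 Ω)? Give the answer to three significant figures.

VSWR ≈ 3.5

βl = 2π × 0.188 = 67.7°
tan(βl) = 2.44
Z_in = Z_0·(Z_L + jZ_0·tanβl)/(Z_0 + jZ_L·tanβl) = 106 − j79.6 Ω
Γ_s = (Z_in − Z_s)/(Z_in + Z_s) = (56.4 − j79.6)/(156 − j79.6), |Γ_s| = 0.556
VSWR = (1 + |Γ_s|)/(1 − |Γ_s|)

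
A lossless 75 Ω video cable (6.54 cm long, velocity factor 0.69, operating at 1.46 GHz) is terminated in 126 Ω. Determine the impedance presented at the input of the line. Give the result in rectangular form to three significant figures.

λ = v/f = 0.69·c / 1.46 GHz = 0.142 m
βl = 2π·l/λ = 2π × 0.461 = 166°
tan(βl) = tan(166°) = -0.248
Z_in = Z_0·(Z_L + jZ_0·tanβl)/(Z_0 + jZ_L·tanβl)
     = 75·(126 − j18.6)/(75 − j31.3)

Z_in ≈ 114 + j28.9 Ω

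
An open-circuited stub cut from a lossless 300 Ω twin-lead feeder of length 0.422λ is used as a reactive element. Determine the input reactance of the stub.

βl = 2π × 0.422 = 152°
tan(βl) = -0.534
For an open-circuited stub, Z_in = −jZ_0·cot(βl) = −jZ_0/tan(βl)

X_in ≈ 562 Ω (inductive)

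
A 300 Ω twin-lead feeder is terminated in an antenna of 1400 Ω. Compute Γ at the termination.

Γ = 0.647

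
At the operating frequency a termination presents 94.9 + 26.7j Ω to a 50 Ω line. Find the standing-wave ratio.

VSWR ≈ 2.1

Γ = (Z_L − Z_0)/(Z_L + Z_0) = (44.9 + j26.7)/(144.9 + j26.7)
|Γ| = 52.2/147 = 0.355
VSWR = (1 + |Γ|)/(1 − |Γ|) = 1.35/0.645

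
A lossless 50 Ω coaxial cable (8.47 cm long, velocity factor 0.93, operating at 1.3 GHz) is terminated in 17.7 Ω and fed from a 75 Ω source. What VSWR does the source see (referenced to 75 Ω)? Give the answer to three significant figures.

VSWR ≈ 3.4

λ = v/f = 0.93·c / 1.3 GHz = 0.215 m
βl = 2π·l/λ = 2π × 0.395 = 142°
tan(βl) = -0.779
Z_in = Z_0·(Z_L + jZ_0·tanβl)/(Z_0 + jZ_L·tanβl) = 26.4 − j31.7 Ω
Γ_s = (Z_in − Z_s)/(Z_in + Z_s) = (-48.6 − j31.7)/(101 − j31.7), |Γ_s| = 0.546
VSWR = (1 + |Γ_s|)/(1 − |Γ_s|)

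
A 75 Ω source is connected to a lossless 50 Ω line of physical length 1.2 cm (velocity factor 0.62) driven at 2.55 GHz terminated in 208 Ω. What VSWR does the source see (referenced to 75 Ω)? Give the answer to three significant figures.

VSWR ≈ 5.36

λ = v/f = 0.62·c / 2.55 GHz = 0.0729 m
βl = 2π·l/λ = 2π × 0.165 = 59.2°
tan(βl) = 1.68
Z_in = Z_0·(Z_L + jZ_0·tanβl)/(Z_0 + jZ_L·tanβl) = 16 − j27.5 Ω
Γ_s = (Z_in − Z_s)/(Z_in + Z_s) = (-59 − j27.5)/(91 − j27.5), |Γ_s| = 0.685
VSWR = (1 + |Γ_s|)/(1 − |Γ_s|)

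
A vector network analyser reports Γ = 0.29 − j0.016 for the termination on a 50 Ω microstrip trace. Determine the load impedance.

Z_L = Z_0·(1 + Γ)/(1 − Γ) = 50·(1.29 − j0.016)/(0.71 + j0.016)

Z_L ≈ 90.8 − j3.17 Ω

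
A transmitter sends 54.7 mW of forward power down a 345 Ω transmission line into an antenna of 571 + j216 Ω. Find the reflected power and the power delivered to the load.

P_reflected ≈ 6.04 mW; P_delivered ≈ 48.7 mW

|Γ| = |(226 + j216)/(916 + j216)| = 0.332
|Γ|² = 0.11
P_refl = |Γ|²·P_inc = 6.04 mW, P_del = (1 − |Γ|²)·P_inc = 48.7 mW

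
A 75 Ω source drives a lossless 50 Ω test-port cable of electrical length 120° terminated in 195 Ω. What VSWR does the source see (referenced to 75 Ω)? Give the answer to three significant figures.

VSWR ≈ 5.06

tan(βl) = -1.73
Z_in = Z_0·(Z_L + jZ_0·tanβl)/(Z_0 + jZ_L·tanβl) = 16.7 + j26.4 Ω
Γ_s = (Z_in − Z_s)/(Z_in + Z_s) = (-58.3 + j26.4)/(91.7 + j26.4), |Γ_s| = 0.67
VSWR = (1 + |Γ_s|)/(1 − |Γ_s|)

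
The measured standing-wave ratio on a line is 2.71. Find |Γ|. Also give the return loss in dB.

|Γ| ≈ 0.461; return loss ≈ 6.73 dB

|Γ| = (S − 1)/(S + 1) = (2.71 − 1)/(2.71 + 1) = 1.71/3.71
RL = −20·log₁₀|Γ| = −20·log₁₀(0.461)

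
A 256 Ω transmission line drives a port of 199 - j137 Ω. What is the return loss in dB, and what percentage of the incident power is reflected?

Γ = (-57 − j137)/(455 − j137), |Γ| = 0.312
RL = −20·log₁₀(0.312) = 10.1 dB
P_refl/P_inc = |Γ|² = 0.0975

RL ≈ 10.1 dB; 9.75% of incident power reflected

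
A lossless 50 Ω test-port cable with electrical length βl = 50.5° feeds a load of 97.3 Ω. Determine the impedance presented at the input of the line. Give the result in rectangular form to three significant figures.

Z_in ≈ 36.6 − j25.7 Ω

tan(βl) = tan(50.5°) = 1.21
Z_in = Z_0·(Z_L + jZ_0·tanβl)/(Z_0 + jZ_L·tanβl)
     = 50·(97.3 + j60.7)/(50 + j118)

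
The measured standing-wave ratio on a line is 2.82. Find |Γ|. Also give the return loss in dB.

|Γ| = (S − 1)/(S + 1) = (2.82 − 1)/(2.82 + 1) = 1.82/3.82
RL = −20·log₁₀|Γ| = −20·log₁₀(0.476)

|Γ| ≈ 0.476; return loss ≈ 6.44 dB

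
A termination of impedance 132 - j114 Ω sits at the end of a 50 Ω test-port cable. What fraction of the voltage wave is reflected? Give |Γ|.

Γ = (Z_L − Z_0)/(Z_L + Z_0) = (82 − j114)/(182 − j114)
|Γ| = 140/215

|Γ| ≈ 0.654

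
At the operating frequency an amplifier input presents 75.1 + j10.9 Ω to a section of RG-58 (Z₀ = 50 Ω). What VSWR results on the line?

VSWR ≈ 1.56

Γ = (Z_L − Z_0)/(Z_L + Z_0) = (25.1 + j10.9)/(125.1 + j10.9)
|Γ| = 27.4/126 = 0.218
VSWR = (1 + |Γ|)/(1 − |Γ|) = 1.22/0.782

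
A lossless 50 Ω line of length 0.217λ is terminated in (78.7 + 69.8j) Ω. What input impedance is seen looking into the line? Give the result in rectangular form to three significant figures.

βl = 2π × 0.217 = 78.1°
tan(βl) = tan(78.1°) = 4.75
Z_in = Z_0·(Z_L + jZ_0·tanβl)/(Z_0 + jZ_L·tanβl)
     = 50·(78.7 + j307)/(-282 + j374)

Z_in ≈ 21.2 − j26.5 Ω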